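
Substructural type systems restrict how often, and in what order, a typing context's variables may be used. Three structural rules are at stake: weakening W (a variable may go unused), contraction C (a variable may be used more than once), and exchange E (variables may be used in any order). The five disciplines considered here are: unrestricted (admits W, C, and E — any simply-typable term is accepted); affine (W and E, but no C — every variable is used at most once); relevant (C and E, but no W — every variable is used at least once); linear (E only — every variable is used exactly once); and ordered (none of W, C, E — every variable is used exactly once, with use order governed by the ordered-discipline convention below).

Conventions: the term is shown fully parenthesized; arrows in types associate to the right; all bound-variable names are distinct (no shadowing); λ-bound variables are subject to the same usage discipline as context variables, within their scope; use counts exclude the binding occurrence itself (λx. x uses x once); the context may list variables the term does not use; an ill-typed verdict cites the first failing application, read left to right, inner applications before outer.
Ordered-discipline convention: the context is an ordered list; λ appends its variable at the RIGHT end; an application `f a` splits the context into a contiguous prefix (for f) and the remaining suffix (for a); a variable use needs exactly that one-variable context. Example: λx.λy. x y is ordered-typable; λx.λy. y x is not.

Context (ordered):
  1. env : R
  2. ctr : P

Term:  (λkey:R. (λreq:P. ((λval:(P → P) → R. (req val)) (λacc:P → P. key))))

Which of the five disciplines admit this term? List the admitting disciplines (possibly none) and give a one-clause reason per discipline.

accepted by: none
variable uses: env: 0×; ctr: 0×; key (λ-bound): 1×; req (λ-bound): 1×; val (λ-bound): 1×; acc (λ-bound): 0×
left-to-right use order: req, val, key
typing: ill-typed: non-arrow in function slot: P
ordered ✗ (a type mismatch blocks all five)
linear ✗ (the type mismatch rejects it)
affine ✗ (not simply typable)
relevant ✗ (fails simple typing)
unrestricted ✗ (a type mismatch blocks all five)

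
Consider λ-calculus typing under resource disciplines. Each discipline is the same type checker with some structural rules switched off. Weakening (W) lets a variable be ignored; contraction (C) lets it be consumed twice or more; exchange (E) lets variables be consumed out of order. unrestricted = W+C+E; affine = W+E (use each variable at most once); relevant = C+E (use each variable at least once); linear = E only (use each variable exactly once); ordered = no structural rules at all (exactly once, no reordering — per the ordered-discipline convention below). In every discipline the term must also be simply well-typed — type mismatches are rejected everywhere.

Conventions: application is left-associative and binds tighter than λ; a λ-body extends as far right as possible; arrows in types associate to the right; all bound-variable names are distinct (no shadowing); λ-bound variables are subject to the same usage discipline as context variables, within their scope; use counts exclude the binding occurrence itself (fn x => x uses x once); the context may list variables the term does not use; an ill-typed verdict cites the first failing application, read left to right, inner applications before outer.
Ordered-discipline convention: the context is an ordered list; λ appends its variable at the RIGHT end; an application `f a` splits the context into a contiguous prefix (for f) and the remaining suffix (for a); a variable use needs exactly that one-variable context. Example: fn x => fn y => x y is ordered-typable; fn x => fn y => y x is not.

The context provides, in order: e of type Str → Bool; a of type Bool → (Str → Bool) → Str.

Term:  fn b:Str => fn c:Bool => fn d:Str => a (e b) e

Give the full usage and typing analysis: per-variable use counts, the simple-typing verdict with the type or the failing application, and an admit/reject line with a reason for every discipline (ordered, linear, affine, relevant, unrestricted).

use counts: e ×2, a ×1, b (bound) ×1, c (bound) ×0, d (bound) ×0
use order (left to right): a, e, b, e
typing: well-typed — term : Str → Bool → Str → Str
ordered: ✗, needs contraction — e ×2; c, d left unused
linear: ✗, needs contraction — e ×2; c, d left unused
affine: ✗, needs contraction — e ×2
relevant: ✗, c, d left unused
unrestricted: ✓, simply typable at Str → Bool → Str → Str; W, C, E all held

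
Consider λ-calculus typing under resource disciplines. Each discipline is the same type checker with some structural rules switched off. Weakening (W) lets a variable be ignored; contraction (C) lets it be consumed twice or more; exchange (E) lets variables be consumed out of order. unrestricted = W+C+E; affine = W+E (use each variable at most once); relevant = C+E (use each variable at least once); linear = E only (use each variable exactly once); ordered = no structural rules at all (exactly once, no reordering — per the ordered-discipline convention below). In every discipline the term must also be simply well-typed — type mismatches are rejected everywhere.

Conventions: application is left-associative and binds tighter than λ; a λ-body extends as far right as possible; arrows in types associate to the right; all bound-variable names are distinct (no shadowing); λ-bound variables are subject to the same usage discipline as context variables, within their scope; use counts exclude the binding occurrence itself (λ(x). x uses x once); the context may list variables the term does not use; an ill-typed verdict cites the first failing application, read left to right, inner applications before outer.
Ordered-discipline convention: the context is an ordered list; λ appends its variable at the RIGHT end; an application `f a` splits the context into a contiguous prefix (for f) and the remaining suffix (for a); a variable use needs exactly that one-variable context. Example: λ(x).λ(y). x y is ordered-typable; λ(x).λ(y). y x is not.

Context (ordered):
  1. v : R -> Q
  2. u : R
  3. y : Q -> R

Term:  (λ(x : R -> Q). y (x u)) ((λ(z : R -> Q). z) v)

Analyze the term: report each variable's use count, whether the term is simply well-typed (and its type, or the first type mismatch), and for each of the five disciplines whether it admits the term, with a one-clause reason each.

usage: v=1; u=1; y=1; x (λ-bound)=1; z (λ-bound)=1
left-to-right use order: y, x, u, z, v
typing: well-typed at R
ordered ✗ (no contiguous prefix/suffix split fits y, x, u, z, v)
linear ✓ (each of v, u, y, x, z used exactly once)
affine ✓ (none of v, u, y, x, z used more than once)
relevant ✓ (at least one use each (v, u, y, x, z))
unrestricted ✓ (simply typable at R; W, C, E all held)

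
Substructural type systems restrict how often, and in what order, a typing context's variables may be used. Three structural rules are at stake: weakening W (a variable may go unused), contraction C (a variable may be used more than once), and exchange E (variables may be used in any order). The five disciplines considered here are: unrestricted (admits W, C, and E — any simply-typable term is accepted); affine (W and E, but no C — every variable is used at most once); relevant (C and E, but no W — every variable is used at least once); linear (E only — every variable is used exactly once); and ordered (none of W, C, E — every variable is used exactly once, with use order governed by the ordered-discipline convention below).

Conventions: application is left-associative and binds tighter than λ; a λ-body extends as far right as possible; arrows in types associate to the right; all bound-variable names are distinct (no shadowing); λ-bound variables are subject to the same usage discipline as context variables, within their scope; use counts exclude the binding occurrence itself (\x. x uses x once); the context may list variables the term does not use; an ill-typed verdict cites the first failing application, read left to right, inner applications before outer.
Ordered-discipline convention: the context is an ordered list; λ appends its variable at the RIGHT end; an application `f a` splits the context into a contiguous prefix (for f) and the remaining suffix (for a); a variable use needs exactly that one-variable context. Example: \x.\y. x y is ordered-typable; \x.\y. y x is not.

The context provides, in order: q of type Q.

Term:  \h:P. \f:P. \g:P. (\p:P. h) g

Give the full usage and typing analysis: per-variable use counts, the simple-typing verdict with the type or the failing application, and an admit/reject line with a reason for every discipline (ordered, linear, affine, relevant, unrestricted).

variable uses: q: 0; h [bound]: 1; f [bound]: 0; g [bound]: 1; p [bound]: 0
use order (left to right): h, g
typing: well-typed — term : P → P → P → P
ordered: ✗ — needs weakening: q, f, p unused
linear: ✗ — needs weakening: q, f, p unused
affine: ✓ — no duplicate uses among q, h, f, g, p
relevant: ✗ — needs weakening: q, f, p unused
unrestricted: ✓ — well-typed at P → P → P → P; no restrictions here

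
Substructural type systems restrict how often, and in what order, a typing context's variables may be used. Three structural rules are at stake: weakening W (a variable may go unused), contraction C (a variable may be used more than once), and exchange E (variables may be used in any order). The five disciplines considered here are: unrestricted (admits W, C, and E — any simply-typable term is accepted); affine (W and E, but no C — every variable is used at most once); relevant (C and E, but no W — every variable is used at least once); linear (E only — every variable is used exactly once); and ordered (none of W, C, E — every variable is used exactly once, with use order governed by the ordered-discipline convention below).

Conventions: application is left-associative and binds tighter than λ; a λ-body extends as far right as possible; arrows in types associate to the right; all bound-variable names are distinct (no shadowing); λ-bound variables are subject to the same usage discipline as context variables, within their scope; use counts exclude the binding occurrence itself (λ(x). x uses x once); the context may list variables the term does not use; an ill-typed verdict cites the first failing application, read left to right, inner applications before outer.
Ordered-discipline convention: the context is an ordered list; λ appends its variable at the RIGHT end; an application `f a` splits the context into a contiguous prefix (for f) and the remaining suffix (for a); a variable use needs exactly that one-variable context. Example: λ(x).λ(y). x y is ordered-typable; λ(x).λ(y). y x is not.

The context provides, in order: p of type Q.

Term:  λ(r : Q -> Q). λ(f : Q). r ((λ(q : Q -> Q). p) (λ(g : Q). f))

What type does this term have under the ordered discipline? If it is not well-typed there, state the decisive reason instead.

not well-typed under ordered — q, g never used (weakening)
counts: p: 1; r (λ-bound): 1; f (λ-bound): 1; q (λ-bound): 0; g (λ-bound): 0
order of uses: r, p, f
typing: well-typed — term : (Q -> Q) -> Q -> Q
across the five disciplines: ordered ✗; linear ✗; affine ✓; relevant ✗; unrestricted ✓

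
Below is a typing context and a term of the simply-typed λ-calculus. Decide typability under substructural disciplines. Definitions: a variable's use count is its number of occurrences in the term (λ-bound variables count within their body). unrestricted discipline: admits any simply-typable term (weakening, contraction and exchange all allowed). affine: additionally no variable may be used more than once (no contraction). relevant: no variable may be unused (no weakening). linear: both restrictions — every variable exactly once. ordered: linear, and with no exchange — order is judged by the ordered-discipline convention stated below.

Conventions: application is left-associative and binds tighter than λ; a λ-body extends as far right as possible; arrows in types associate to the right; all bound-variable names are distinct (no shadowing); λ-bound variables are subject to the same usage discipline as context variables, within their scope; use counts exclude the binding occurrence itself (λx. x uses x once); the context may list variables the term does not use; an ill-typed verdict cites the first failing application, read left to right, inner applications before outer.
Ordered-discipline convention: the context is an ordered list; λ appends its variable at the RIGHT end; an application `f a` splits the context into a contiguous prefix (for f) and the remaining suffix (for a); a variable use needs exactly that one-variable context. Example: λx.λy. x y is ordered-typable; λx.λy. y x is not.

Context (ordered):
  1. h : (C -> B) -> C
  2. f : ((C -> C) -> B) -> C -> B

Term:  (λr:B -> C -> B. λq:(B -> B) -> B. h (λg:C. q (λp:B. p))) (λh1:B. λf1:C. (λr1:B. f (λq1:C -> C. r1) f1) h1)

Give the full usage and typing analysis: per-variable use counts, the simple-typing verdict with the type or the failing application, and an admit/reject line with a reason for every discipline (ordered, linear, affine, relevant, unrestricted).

use counts: h: 1; f: 1; r [bound]: 0; q [bound]: 1; g [bound]: 0; p [bound]: 1; h1 [bound]: 1; f1 [bound]: 1; r1 [bound]: 1; q1 [bound]: 0
left-to-right use order: h, q, p, f, r1, f1, h1
typing: well-typed — term : ((B -> B) -> B) -> C
ordered: ✗ — unused: r, g, q1 — weakening required
linear: ✗ — unused: r, g, q1 — weakening required
affine: ✓ — none of h, f, r, q, g, p, h1, f1, r1, q1 used more than once
relevant: ✗ — unused: r, g, q1 — weakening required
unrestricted: ✓ — well-typed at ((B -> B) -> B) -> C; no restrictions here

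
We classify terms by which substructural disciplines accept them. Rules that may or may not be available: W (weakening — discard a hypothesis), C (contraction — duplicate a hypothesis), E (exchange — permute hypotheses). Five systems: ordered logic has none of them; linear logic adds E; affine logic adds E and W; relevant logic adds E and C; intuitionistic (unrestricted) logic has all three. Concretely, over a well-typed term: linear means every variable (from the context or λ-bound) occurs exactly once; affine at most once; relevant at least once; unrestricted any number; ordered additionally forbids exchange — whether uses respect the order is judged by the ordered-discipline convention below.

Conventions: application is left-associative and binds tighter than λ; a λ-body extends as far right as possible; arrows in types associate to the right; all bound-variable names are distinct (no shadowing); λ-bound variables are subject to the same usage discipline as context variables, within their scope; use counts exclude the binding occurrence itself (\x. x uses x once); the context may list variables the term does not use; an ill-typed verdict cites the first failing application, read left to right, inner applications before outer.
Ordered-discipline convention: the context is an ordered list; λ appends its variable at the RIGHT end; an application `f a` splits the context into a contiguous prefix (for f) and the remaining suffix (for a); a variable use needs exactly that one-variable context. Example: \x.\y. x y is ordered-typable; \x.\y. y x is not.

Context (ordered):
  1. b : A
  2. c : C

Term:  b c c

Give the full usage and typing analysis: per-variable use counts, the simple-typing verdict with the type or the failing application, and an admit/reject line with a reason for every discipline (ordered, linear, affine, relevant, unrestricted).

use counts: b=1; c=2
use order (left to right): b, c, c
typing: ill-typed: non-arrow in function slot: A
ordered ✗ (the type mismatch rejects it)
linear ✗ (not simply typable)
affine ✗ (fails simple typing)
relevant ✗ (a type mismatch blocks all five)
unrestricted ✗ (the type mismatch rejects it)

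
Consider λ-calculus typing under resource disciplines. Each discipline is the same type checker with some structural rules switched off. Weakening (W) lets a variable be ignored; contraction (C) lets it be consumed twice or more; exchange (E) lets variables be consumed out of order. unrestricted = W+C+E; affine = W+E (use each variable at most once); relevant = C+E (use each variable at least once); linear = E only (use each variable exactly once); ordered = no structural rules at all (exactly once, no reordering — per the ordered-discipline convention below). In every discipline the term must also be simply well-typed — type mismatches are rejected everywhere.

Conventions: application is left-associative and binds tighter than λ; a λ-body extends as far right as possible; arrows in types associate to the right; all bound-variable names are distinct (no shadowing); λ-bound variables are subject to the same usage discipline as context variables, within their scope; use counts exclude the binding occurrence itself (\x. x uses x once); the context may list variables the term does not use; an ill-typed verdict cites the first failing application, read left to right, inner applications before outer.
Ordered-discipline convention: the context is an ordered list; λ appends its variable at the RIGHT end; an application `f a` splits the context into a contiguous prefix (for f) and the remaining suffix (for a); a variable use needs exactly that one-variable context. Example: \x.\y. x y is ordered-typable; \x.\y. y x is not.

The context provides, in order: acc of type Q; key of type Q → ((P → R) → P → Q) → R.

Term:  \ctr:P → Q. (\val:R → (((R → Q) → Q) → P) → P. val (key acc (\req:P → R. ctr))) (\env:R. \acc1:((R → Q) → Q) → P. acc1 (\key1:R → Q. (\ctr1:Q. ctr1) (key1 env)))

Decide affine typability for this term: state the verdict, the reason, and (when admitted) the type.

yes — at most one use each (acc, key, ctr, val, req, env, acc1, key1, ctr1); term : (P → Q) → (((R → Q) → Q) → P) → P
counts: acc ×1, key ×1, ctr (bound) ×1, val (bound) ×1, req (bound) ×0, env (bound) ×1, acc1 (bound) ×1, key1 (bound) ×1, ctr1 (bound) ×1
uses in reading order: val, key, acc, ctr, acc1, ctr1, key1, env
typing: ✓ — (P → Q) → (((R → Q) → Q) → P) → P
per-discipline verdicts: ordered ✗; linear ✗; affine ✓; relevant ✗; unrestricted ✓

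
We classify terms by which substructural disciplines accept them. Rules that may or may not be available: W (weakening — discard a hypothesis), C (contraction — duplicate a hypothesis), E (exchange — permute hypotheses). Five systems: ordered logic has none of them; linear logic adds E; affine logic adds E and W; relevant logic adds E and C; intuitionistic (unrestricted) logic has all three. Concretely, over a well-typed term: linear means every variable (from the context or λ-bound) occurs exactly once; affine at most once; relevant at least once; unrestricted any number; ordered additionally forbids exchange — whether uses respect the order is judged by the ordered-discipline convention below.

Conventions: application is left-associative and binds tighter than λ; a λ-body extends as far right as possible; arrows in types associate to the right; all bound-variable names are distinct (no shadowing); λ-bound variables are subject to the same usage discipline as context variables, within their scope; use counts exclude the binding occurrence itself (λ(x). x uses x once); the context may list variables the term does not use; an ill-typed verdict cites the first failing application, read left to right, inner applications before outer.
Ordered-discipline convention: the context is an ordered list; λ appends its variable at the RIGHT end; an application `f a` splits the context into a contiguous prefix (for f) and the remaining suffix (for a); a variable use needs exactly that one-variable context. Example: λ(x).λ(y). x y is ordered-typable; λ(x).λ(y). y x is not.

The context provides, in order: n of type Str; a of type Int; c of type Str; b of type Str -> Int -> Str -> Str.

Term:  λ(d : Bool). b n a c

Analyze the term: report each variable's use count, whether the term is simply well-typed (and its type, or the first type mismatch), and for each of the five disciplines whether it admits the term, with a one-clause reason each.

variable uses: n: 1; a: 1; c: 1; b: 1; d (bound): 0
use order (left to right): b, n, a, c
typing: the term checks, with type Bool -> Str
ordered ✗ (needs weakening: d unused)
linear ✗ (needs weakening: d unused)
affine ✓ (no duplicate uses among n, a, c, b, d)
relevant ✗ (needs weakening: d unused)
unrestricted ✓ (type-checks (Bool -> Str) and nothing is barred)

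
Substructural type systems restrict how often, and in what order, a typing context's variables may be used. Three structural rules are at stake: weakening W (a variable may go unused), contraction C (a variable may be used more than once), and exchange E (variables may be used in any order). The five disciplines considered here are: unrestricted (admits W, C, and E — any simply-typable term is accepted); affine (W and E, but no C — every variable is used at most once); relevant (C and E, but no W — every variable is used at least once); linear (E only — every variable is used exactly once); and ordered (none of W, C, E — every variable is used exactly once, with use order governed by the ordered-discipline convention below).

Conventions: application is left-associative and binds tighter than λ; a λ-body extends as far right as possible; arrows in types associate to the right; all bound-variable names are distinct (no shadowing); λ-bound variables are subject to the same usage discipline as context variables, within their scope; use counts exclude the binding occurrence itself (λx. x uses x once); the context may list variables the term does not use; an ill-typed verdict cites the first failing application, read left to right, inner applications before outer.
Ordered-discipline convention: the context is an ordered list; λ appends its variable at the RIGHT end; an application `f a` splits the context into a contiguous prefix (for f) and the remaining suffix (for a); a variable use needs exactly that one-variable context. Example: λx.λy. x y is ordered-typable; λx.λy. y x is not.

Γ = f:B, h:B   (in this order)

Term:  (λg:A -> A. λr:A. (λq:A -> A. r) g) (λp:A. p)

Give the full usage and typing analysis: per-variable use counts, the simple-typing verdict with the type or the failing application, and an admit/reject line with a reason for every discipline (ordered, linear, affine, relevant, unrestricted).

counts: f: 0, h: 0, g (bound): 1, r (bound): 1, q (bound): 0, p (bound): 1
uses in reading order: r, g, p
typing: the term checks, with type A -> A
ordered: ✗, unused: f, h, q — weakening required
linear: ✗, unused: f, h, q — weakening required
affine: ✓, none of f, h, g, r, q, p used more than once
relevant: ✗, unused: f, h, q — weakening required
unrestricted: ✓, simply typable at A -> A; W, C, E all held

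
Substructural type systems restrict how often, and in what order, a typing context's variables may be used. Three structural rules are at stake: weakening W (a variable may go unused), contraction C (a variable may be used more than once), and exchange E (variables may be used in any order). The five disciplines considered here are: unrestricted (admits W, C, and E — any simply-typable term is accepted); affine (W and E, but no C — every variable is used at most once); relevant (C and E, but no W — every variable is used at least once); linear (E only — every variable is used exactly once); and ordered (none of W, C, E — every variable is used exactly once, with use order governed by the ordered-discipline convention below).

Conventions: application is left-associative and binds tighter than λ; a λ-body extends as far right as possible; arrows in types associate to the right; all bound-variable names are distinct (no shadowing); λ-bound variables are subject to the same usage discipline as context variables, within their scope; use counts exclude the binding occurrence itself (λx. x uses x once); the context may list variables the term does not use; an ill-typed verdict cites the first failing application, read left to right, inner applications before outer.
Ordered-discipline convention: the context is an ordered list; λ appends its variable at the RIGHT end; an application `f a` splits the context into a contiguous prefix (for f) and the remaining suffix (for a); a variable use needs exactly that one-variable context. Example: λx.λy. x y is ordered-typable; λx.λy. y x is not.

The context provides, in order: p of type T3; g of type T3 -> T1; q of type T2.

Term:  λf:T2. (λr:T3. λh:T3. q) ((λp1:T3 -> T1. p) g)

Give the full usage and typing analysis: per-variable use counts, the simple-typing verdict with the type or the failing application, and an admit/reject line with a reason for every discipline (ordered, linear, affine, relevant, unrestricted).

variable uses: p=1; g=1; q=1; f (λ-bound)=0; r (λ-bound)=0; h (λ-bound)=0; p1 (λ-bound)=0
order of uses: q, p, g
typing: ✓ — T2 -> T3 -> T2
ordered: ✗ — needs weakening: f, r, h, p1 unused
linear: ✗ — needs weakening: f, r, h, p1 unused
affine: ✓ — p, g, q, f, r, h, p1: no repeats, contraction unneeded
relevant: ✗ — needs weakening: f, r, h, p1 unused
unrestricted: ✓ — typability at T2 -> T3 -> T2 is all that's needed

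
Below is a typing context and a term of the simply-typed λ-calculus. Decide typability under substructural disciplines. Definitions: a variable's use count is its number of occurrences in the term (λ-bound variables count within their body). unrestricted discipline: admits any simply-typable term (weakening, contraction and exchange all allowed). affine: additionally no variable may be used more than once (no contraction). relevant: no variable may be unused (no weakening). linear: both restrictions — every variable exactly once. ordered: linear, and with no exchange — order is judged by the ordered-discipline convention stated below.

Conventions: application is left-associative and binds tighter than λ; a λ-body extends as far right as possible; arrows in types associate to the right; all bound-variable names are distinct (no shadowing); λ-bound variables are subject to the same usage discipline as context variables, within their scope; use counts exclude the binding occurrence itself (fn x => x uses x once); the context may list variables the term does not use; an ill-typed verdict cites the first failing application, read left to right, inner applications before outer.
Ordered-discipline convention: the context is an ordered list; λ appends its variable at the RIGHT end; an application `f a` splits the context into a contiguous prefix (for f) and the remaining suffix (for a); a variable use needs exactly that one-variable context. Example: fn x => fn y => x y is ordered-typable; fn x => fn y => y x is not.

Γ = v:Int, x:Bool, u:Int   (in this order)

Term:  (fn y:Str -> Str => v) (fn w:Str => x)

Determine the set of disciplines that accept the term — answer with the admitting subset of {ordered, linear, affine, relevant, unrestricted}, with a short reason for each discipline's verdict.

admitted in: none
counts: v=1; x=1; u=0; y [bound]=0; w [bound]=0
uses in reading order: v, x
typing: ill-typed: argument of type Str -> Bool where Str -> Str is required
ordered: ✗, not simply typable
linear: ✗, fails simple typing
affine: ✗, a type mismatch blocks all five
relevant: ✗, the type mismatch rejects it
unrestricted: ✗, not simply typable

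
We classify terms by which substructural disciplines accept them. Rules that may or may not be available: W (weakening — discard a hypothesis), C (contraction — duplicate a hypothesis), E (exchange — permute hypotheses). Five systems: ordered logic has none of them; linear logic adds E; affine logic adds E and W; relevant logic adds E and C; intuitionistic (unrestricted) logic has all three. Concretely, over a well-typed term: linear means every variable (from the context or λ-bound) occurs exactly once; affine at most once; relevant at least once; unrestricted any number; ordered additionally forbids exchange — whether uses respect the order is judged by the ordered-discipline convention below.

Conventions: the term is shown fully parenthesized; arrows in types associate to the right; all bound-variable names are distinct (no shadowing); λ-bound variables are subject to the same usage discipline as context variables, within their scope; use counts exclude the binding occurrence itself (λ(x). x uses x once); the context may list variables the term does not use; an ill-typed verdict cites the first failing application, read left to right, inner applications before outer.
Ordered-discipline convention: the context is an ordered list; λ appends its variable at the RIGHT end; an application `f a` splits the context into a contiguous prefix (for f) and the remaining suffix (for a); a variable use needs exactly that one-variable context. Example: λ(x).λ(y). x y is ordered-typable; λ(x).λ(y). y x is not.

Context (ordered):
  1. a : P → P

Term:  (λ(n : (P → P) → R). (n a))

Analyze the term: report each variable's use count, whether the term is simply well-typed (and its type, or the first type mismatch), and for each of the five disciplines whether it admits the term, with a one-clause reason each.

counts: a=1, n [bound]=1
uses in reading order: n, a
typing: well-typed at ((P → P) → R) → R
ordered: ✗, use order n, a needs exchange
linear: ✓, each of a, n used exactly once
affine: ✓, a, n: no repeats, contraction unneeded
relevant: ✓, every one of a, n appears
unrestricted: ✓, well-typed at ((P → P) → R) → R; no restrictions here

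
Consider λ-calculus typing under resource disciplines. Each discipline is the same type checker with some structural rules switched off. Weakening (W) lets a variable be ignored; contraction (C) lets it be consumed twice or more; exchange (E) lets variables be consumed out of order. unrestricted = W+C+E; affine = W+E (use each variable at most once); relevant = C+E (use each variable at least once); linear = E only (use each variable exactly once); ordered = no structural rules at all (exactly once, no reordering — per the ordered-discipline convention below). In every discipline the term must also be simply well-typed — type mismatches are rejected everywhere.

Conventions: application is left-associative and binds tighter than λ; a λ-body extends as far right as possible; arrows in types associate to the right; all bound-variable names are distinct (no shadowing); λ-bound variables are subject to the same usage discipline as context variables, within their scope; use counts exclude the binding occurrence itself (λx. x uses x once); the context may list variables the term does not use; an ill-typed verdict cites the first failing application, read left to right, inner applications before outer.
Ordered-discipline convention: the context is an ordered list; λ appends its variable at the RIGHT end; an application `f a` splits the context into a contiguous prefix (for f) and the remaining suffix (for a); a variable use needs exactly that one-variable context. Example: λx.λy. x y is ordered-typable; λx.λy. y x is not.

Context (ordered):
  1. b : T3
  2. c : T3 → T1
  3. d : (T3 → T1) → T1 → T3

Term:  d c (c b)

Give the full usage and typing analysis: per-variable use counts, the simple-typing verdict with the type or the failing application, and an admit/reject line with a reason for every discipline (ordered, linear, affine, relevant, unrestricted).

counts: b: 1×, c: 2×, d: 1×
order of uses: d, c, c, b
typing: well-typed at T3
ordered ✗ (repeated use of c ×2)
linear ✗ (repeated use of c ×2)
affine ✗ (repeated use of c ×2)
relevant ✓ (every one of b, c, d appears)
unrestricted ✓ (simply typable at T3; W, C, E all held)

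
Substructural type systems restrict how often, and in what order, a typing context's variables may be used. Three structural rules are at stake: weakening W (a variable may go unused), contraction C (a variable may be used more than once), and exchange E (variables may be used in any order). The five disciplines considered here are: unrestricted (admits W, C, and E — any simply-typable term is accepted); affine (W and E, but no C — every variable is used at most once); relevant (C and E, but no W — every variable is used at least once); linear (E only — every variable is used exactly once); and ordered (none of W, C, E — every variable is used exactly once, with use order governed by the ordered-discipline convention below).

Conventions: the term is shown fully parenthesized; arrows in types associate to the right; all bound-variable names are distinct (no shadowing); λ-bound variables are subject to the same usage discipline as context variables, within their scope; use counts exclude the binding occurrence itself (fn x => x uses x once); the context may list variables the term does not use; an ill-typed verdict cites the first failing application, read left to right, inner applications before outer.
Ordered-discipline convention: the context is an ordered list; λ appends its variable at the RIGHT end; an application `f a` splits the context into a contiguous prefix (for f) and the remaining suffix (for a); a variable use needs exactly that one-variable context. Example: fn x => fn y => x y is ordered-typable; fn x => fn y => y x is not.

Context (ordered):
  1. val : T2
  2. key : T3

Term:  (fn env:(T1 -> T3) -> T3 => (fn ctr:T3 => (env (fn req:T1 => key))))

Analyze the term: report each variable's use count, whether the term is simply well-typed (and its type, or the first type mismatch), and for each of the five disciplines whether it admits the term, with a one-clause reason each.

variable uses: val=0; key=1; env [bound]=1; ctr [bound]=0; req [bound]=0
order of uses: env, key
typing: well-typed at ((T1 -> T3) -> T3) -> T3 -> T3
ordered: ✗, unused: val, ctr, req — weakening required
linear: ✗, unused: val, ctr, req — weakening required
affine: ✓, val, key, env, ctr, req: no repeats, contraction unneeded
relevant: ✗, unused: val, ctr, req — weakening required
unrestricted: ✓, type-checks (((T1 -> T3) -> T3) -> T3 -> T3) and nothing is barred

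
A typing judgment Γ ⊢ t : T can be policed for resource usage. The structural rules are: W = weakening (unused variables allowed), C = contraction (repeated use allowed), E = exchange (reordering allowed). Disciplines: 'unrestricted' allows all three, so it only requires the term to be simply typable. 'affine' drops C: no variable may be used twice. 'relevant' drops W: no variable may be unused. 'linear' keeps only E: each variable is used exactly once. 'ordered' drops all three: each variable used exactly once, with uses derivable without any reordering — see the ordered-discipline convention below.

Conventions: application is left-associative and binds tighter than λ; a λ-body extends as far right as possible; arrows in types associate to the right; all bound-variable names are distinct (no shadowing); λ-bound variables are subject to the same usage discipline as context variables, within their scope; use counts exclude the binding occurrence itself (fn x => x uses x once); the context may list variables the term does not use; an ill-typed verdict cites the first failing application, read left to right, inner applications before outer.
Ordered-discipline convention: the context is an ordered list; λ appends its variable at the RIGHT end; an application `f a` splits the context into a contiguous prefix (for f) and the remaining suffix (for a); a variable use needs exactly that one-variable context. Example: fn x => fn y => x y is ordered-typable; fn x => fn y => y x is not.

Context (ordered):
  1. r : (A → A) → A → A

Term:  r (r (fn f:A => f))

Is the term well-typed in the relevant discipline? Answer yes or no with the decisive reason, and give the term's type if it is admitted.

yes — every one of r, f appears; term : A → A
variable uses: r=2; f (bound)=1
left-to-right use order: r, r, f
typing: well-typed — term : A → A
per-discipline verdicts: ordered ✗ · linear ✗ · affine ✗ · relevant ✓ · unrestricted ✓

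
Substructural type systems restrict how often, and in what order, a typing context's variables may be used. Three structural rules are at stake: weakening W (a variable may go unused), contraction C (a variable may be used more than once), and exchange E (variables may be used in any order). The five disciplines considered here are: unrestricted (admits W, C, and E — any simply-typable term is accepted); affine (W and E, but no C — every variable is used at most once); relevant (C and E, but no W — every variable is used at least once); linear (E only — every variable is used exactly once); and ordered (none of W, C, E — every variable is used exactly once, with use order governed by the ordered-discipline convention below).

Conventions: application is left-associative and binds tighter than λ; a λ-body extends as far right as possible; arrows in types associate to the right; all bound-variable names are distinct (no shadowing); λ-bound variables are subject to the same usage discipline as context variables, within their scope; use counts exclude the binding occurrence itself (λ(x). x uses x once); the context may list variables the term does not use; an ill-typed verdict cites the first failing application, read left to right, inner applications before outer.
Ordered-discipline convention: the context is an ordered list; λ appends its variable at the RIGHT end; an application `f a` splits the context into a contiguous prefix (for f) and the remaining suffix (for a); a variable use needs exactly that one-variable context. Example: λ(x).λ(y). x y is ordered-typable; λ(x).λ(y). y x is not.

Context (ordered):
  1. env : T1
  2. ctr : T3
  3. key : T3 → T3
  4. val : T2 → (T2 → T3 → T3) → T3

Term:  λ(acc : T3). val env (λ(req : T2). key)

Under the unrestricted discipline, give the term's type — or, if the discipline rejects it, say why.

not well-typed under unrestricted — fails simple typing
counts: env=1, ctr=0, key=1, val=1, acc (bound)=0, req (bound)=0
left-to-right use order: val, env, key
typing: ill-typed: an application expects T2 but receives T1
across the five disciplines: ordered ✗ | linear ✗ | affine ✗ | relevant ✗ | unrestricted ✗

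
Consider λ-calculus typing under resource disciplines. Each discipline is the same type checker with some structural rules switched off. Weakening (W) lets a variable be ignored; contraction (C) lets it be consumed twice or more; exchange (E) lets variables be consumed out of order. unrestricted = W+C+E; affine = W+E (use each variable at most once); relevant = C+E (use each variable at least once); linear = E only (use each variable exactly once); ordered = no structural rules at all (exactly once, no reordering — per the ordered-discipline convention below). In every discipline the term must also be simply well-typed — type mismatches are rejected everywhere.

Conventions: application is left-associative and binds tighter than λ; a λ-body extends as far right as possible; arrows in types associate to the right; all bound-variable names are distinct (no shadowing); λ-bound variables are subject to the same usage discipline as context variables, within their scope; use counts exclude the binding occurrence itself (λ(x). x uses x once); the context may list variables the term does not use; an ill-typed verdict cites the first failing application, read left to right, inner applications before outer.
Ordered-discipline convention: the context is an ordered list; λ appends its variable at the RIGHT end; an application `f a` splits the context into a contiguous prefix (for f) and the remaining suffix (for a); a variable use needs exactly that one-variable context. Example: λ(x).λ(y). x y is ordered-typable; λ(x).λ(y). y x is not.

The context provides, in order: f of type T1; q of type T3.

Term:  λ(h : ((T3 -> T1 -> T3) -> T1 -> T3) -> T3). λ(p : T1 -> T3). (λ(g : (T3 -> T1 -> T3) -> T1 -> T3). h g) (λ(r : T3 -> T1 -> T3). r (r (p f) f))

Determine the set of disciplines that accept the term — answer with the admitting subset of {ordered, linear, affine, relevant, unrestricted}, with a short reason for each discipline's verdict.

admitting disciplines: unrestricted
use counts: f: 2×; q: 0×; h [bound]: 1×; p [bound]: 1×; g [bound]: 1×; r [bound]: 2×
order of uses: h, g, r, r, p, f, f
typing: the term checks, with type (((T3 -> T1 -> T3) -> T1 -> T3) -> T3) -> (T1 -> T3) -> T3
ordered ✗ (repeated use of f ×2, r ×2; unused: q — weakening required)
linear ✗ (repeated use of f ×2, r ×2; unused: q — weakening required)
affine ✗ (repeated use of f ×2, r ×2)
relevant ✗ (unused: q — weakening required)
unrestricted ✓ (simply typable at (((T3 -> T1 -> T3) -> T1 -> T3) -> T3) -> (T1 -> T3) -> T3; W, C, E all held)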